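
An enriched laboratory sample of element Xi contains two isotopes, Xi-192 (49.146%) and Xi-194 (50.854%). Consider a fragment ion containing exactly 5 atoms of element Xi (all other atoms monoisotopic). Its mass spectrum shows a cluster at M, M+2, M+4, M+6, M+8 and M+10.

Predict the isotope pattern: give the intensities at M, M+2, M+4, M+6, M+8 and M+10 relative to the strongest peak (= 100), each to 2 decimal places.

Each Xi atom is independently Xi-192 (p = 0.49146) or Xi-194 (q = 0.50854); the cluster is the binomial expansion (p + q)^5.
P(M) = 0.49146^5 = 0.028671
P(M+2) = 5 × 0.49146^4 × 0.50854^1 = 0.148336
P(M+4) = 10 × 0.49146^3 × 0.50854^2 = 0.306983
P(M+6) = 10 × 0.49146^2 × 0.50854^3 = 0.317652
P(M+8) = 5 × 0.49146^1 × 0.50854^4 = 0.164346
P(M+10) = 0.50854^5 = 0.034011
The M+6 peak is largest (0.317652); scaling to 100 gives 9.03 : 46.70 : 96.64 : 100.00 : 51.74 : 10.71.

9.03 : 46.70 : 96.64 : 100.00 : 51.74 : 10.71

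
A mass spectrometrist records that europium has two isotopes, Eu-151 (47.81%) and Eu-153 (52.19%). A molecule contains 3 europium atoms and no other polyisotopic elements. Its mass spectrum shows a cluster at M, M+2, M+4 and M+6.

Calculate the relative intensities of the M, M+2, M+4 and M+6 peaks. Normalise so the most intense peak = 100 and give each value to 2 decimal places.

27.97 : 91.61 : 100.00 : 36.39

Each Eu atom is independently Eu-151 (p = 0.4781) or Eu-153 (q = 0.5219); the cluster is the binomial expansion (p + q)^3.
P(M) = 0.4781^3 = 0.109284
P(M+2) = 3 × 0.4781^2 × 0.5219^1 = 0.357887
P(M+4) = 3 × 0.4781^1 × 0.5219^2 = 0.390674
P(M+6) = 0.5219^3 = 0.142155
The M+4 peak is largest (0.390674); scaling to 100 gives 27.97 : 91.61 : 100.00 : 36.39.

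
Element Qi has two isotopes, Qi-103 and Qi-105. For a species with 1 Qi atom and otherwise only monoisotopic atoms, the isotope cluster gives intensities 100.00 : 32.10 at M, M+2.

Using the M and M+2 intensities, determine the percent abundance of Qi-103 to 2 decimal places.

Write p for the Qi-103 fraction. I(M+2)/I(M) = [C(1,1)·p^0·(1−p)] / p^1 = 1·(1−p)/p = 32.10/100.00 = 0.3210
(1−p)/p = 0.3210/1 = 0.3210  ⇒  p = 1/(1 + 0.3210) = 0.7570
Qi-103: 75.70%, Qi-105: 24.30%.

75.70%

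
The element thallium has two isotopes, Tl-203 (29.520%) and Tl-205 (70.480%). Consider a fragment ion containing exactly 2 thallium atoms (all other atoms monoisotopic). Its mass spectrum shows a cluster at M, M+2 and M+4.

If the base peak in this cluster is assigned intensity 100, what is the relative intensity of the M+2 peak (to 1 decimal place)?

(0.29520 + 0.70480)^2 gives M 0.0871, M+2 0.4161, M+4 0.4967; the largest is M+4.
P(M+4) = C(2,2) × 0.29520^0 × 0.70480^2 = 1 × 1.0000 × 0.49674304 = 0.496743 (base)
P(M+2) = C(2,1) × 0.29520^1 × 0.70480^1 = 2 × 0.2952 × 0.7048 = 0.416114
Relative intensity = 0.416114 / 0.496743 × 100 = 83.8

83.8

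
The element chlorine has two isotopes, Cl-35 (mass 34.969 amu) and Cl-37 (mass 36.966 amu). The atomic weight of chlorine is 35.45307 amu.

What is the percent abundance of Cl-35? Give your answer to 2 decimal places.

75.76%

With x = fraction of Cl-35 (so Cl-37 is 1 − x):
34.969·x + 36.966·(1 − x) = 35.45307
(34.969 − 36.966)·x = 35.45307 − 36.966
x = -1.51293 / -1.997 = 0.75760 → 75.76% Cl-35, 24.24% Cl-37.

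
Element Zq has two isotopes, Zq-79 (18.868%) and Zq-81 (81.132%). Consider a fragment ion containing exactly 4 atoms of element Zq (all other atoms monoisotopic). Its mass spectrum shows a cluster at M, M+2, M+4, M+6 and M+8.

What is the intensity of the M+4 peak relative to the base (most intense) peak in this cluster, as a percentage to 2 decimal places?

32.45%

(0.18868 + 0.81132)^4 gives M 0.0013, M+2 0.0218, M+4 0.1406, M+6 0.4031, M+8 0.4333; the largest is M+8.
P(M+8) = C(4,4) × 0.18868^0 × 0.81132^4 = 1 × 1.0000 × 0.43328009 = 0.433280 (base)
P(M+4) = C(4,2) × 0.18868^2 × 0.81132^2 = 6 × 0.03560014 × 0.65824014 = 0.140601
Relative intensity = 0.140601 / 0.433280 × 100 = 32.45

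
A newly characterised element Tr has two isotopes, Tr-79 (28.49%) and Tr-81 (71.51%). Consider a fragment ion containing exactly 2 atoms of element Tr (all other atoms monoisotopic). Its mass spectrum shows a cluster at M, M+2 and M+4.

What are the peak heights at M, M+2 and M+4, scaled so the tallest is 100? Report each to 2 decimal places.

Expanding (0.2849 + 0.7151)^2:
P(M) = 0.2849^2 = 0.081168
P(M+2) = 2 × 0.2849^1 × 0.7151^1 = 0.407464
P(M+4) = 0.7151^2 = 0.511368
The M+4 peak is largest (0.511368); scaling to 100 gives 15.87 : 79.68 : 100.00.

15.87 : 79.68 : 100.00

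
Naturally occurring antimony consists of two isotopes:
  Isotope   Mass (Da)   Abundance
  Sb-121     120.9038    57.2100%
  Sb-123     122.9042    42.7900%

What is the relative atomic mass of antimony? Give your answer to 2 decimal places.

Ar = Σ fᵢ·mᵢ = 0.572100 × 120.9038 + 0.427900 × 122.9042
= 69.16906 + 52.59071 = 121.75977 Da

121.76 Da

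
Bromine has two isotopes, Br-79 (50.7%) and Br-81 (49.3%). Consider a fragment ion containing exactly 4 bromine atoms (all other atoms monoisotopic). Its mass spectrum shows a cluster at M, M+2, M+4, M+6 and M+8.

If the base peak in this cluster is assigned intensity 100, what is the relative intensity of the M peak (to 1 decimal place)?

17.6

Binomial terms of (0.507 + 0.493)^4: M 0.0661, M+2 0.2570, M+4 0.3749, M+6 0.2430, M+8 0.0591 → M+4 is the base peak.
P(M+4) = C(4,2) × 0.507^2 × 0.493^2 = 6 × 0.257049 × 0.243049 = 0.374853 (base)
P(M) = C(4,0) × 0.507^4 × 0.493^0 = 1 × 0.06607419 × 1.0000 = 0.066074
Relative intensity = 0.066074 / 0.374853 × 100 = 17.6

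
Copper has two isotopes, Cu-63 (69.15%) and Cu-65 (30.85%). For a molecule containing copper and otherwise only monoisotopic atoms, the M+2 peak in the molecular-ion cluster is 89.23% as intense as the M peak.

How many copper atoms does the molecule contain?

The M+2/M ratio from n Cu atoms is n · q/p = n · 0.3085/0.6915.
n = 0.8923 × 0.6915/0.3085 = 2.00 ≈ 2

2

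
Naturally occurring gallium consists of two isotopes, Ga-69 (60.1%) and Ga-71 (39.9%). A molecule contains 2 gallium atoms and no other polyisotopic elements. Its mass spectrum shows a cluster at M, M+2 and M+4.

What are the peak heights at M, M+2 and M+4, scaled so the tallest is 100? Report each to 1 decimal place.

Each Ga atom is independently Ga-69 (p = 0.601) or Ga-71 (q = 0.399); the cluster is the binomial expansion (p + q)^2.
P(M) = 0.601^2 = 0.361201
P(M+2) = 2 × 0.601^1 × 0.399^1 = 0.479598
P(M+4) = 0.399^2 = 0.159201
The M+2 peak is largest (0.479598); scaling to 100 gives 75.3 : 100.0 : 33.2.

75.3 : 100.0 : 33.2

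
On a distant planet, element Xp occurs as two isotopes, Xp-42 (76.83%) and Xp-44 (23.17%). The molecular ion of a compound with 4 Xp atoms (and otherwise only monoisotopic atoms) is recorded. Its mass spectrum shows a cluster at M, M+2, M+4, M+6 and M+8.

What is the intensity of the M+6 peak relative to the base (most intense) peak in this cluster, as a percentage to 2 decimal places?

Binomial terms of (0.7683 + 0.2317)^4: M 0.3484, M+2 0.4203, M+4 0.1901, M+6 0.0382, M+8 0.0029 → M+2 is the base peak.
P(M+2) = C(4,1) × 0.7683^3 × 0.2317^1 = 4 × 0.45351588 × 0.2317 = 0.420319 (base)
P(M+6) = C(4,3) × 0.7683^1 × 0.2317^3 = 4 × 0.7683 × 0.01243879 = 0.038227
Relative intensity = 0.038227 / 0.420319 × 100 = 9.09

9.09%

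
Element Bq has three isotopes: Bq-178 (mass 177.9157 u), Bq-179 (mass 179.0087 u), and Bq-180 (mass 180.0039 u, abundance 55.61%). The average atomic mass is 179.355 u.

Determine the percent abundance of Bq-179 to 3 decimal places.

The remaining 44.39% is split between Bq-178 (fraction x) and Bq-179 (fraction 0.4439 − x).
Substituting: 177.9157x + 179.0087(0.4439 − x) = 79.25483121
(177.9157 − 179.0087)x = -0.20713072  ⇒  x = 0.18951, y = 0.25439
Bq-178: 18.951%, Bq-179: 25.439%.

25.439%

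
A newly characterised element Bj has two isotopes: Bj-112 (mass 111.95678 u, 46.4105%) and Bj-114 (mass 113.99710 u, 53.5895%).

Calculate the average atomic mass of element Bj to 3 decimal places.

113.050 u

Ar = Σ fᵢ·mᵢ = 0.464105 × 111.95678 + 0.535895 × 113.99710
= 51.959701 + 61.090476 = 113.050177 u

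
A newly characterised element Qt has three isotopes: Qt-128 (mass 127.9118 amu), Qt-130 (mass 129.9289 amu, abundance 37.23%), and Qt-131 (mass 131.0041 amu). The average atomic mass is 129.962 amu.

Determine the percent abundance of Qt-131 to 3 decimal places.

42.015%

Let x and y be the fractions of Qt-128 and Qt-131. Then x + y = 1 − 0.3723 = 0.6277 and 127.9118x + 131.0041y = 129.962 − 0.3723×129.9289 = 81.58947053.
Substituting: 127.9118x + 131.0041(0.6277 − x) = 81.58947053
(127.9118 − 131.0041)x = -0.64180304  ⇒  x = 0.20755, y = 0.42015
Qt-128: 20.755%, Qt-131: 42.015%.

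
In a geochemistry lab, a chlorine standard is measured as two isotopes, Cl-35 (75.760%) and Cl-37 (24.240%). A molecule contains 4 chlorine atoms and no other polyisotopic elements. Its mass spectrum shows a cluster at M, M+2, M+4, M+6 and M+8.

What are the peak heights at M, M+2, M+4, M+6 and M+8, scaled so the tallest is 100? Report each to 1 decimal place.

Each Cl atom is independently Cl-35 (p = 0.75760) or Cl-37 (q = 0.24240); the cluster is the binomial expansion (p + q)^4.
P(M) = 0.75760^4 = 0.329428
P(M+2) = 4 × 0.75760^3 × 0.24240^1 = 0.421612
P(M+4) = 6 × 0.75760^2 × 0.24240^2 = 0.202347
P(M+6) = 4 × 0.75760^1 × 0.24240^3 = 0.043162
P(M+8) = 0.24240^4 = 0.003452
The M+2 peak is largest (0.421612); scaling to 100 gives 78.1 : 100.0 : 48.0 : 10.2 : 0.8.

78.1 : 100.0 : 48.0 : 10.2 : 0.8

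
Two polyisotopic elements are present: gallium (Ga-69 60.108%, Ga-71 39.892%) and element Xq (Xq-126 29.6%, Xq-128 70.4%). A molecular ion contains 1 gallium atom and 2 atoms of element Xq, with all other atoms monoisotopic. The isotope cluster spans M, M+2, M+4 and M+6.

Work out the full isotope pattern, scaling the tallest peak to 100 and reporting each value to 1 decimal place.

11.3 : 61.5 : 100.0 : 42.6

Gallium pattern (n=1): 0.60108 : 0.39892
Element Xq pattern (n=2): 0.087616 : 0.416768 : 0.495616
Convolve the two distributions (both contribute in 2-u steps):
  M: 0.60108×0.087616 = 0.052664
  M+2: 0.60108×0.416768 + 0.39892×0.087616 = 0.285463
  M+4: 0.60108×0.495616 + 0.39892×0.416768 = 0.464162
  M+6: 0.39892×0.495616 = 0.197711
Scale to base peak (0.464162) = 100: 11.3 : 61.5 : 100.0 : 42.6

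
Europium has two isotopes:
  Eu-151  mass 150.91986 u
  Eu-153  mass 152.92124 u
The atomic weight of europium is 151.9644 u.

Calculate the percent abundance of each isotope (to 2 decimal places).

Eu-151: 47.81%, Eu-153: 52.19%

Writing the weighted mean with unknown fraction x of Eu-151:
150.91986·x + 152.92124·(1 − x) = 151.9644
(150.91986 − 152.92124)·x = 151.9644 − 152.92124
x = -0.95684 / -2.00138 = 0.47809 → 47.81% Eu-151, 52.19% Eu-153.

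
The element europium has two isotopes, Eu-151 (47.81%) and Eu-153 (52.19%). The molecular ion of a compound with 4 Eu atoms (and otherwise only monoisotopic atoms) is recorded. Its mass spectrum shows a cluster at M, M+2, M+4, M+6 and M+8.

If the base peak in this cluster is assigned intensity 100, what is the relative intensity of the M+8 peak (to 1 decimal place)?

19.9

(0.4781 + 0.5219)^4 gives M 0.0522, M+2 0.2281, M+4 0.3736, M+6 0.2719, M+8 0.0742; the largest is M+4.
P(M+4) = C(4,2) × 0.4781^2 × 0.5219^2 = 6 × 0.22857961 × 0.27237961 = 0.373563 (base)
P(M+8) = C(4,4) × 0.4781^0 × 0.5219^4 = 1 × 1.0000 × 0.07419065 = 0.074191
Relative intensity = 0.074191 / 0.373563 × 100 = 19.9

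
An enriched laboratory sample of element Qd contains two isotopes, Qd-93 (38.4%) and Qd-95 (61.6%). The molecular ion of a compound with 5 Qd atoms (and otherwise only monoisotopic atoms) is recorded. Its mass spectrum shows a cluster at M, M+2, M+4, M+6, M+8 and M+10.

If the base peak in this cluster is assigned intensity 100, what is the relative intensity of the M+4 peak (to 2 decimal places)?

Term probabilities: M 0.0083, M+2 0.0670, M+4 0.2149, M+6 0.3447, M+8 0.2765, M+10 0.0887. Base peak = M+6.
P(M+6) = C(5,3) × 0.384^2 × 0.616^3 = 10 × 0.147456 × 0.2337449 = 0.344671 (base)
P(M+4) = C(5,2) × 0.384^3 × 0.616^2 = 10 × 0.0566231 × 0.379456 = 0.214860
Relative intensity = 0.214860 / 0.344671 × 100 = 62.34

62.34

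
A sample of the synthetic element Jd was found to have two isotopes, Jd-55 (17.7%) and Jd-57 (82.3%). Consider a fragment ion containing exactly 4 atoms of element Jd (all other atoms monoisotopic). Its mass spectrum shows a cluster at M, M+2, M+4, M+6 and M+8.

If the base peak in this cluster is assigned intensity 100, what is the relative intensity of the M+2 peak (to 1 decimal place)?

Binomial terms of (0.177 + 0.823)^4: M 0.0010, M+2 0.0183, M+4 0.1273, M+6 0.3947, M+8 0.4588 → M+8 is the base peak.
P(M+8) = C(4,4) × 0.177^0 × 0.823^4 = 1 × 1.0000 × 0.45877457 = 0.458775 (base)
P(M+2) = C(4,1) × 0.177^3 × 0.823^1 = 4 × 0.00554523 × 0.8230 = 0.018255
Relative intensity = 0.018255 / 0.458775 × 100 = 4.0

4.0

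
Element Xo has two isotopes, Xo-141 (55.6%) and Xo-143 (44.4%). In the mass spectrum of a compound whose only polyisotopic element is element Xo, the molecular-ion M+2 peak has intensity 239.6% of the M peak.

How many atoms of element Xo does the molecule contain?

3

The M+2/M ratio from n Xo atoms is n · q/p = n · 0.444/0.556.
n = 2.396 × 0.556/0.444 = 3.00 ≈ 3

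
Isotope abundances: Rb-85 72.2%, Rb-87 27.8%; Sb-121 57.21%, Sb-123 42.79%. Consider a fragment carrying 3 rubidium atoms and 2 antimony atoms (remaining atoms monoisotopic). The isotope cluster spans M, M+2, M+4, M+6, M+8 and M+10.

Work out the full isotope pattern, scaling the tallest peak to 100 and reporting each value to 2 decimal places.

Rubidium pattern (n=3): 0.37636705 : 0.43475086 : 0.16739714 : 0.02148495
Antimony pattern (n=2): 0.32729841 : 0.48960318 : 0.18309841
Convolve the two distributions (both contribute in 2-u steps):
  M: 0.37636705×0.32729841 = 0.123184
  M+2: 0.37636705×0.48960318 + 0.43475086×0.32729841 = 0.326564
  M+4: 0.37636705×0.18309841 + 0.43475086×0.48960318 + 0.16739714×0.32729841 = 0.336556
  M+6: 0.43475086×0.18309841 + 0.16739714×0.48960318 + 0.02148495×0.32729841 = 0.168592
  M+8: 0.16739714×0.18309841 + 0.02148495×0.48960318 = 0.041169
  M+10: 0.02148495×0.18309841 = 0.003934
Scale to base peak (0.336556) = 100: 36.60 : 97.03 : 100.00 : 50.09 : 12.23 : 1.17

36.60 : 97.03 : 100.00 : 50.09 : 12.23 : 1.17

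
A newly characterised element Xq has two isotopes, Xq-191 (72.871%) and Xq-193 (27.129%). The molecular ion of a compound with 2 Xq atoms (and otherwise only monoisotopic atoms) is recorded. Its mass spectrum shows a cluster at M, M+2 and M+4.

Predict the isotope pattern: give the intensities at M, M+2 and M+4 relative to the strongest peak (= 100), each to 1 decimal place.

Each Xq atom is independently Xq-191 (p = 0.72871) or Xq-193 (q = 0.27129); the cluster is the binomial expansion (p + q)^2.
P(M) = 0.72871^2 = 0.531018
P(M+2) = 2 × 0.72871^1 × 0.27129^1 = 0.395383
P(M+4) = 0.27129^2 = 0.073598
The M peak is largest (0.531018); scaling to 100 gives 100.0 : 74.5 : 13.9.

100.0 : 74.5 : 13.9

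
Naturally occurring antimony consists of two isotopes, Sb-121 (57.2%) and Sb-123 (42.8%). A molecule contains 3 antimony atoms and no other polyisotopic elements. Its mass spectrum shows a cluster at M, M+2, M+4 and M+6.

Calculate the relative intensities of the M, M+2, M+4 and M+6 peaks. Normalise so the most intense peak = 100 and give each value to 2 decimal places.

The 3 Sb atoms are independent, so intensities follow the terms of (0.572 + 0.428)^3.
P(M) = 0.572^3 = 0.187149
P(M+2) = 3 × 0.572^2 × 0.428^1 = 0.420104
P(M+4) = 3 × 0.572^1 × 0.428^2 = 0.314344
P(M+6) = 0.428^3 = 0.078403
The M+2 peak is largest (0.420104); scaling to 100 gives 44.55 : 100.00 : 74.83 : 18.66.

44.55 : 100.00 : 74.83 : 18.66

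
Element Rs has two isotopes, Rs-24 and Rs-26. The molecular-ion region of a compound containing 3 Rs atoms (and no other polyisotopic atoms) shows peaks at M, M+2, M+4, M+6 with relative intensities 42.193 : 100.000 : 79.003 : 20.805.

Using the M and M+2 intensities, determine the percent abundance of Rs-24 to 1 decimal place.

55.9%

Let p = fractional abundance of Rs-24. I(M+2)/I(M) = [C(3,1)·p^2·(1−p)] / p^3 = 3·(1−p)/p = 100.000/42.193 = 2.3701
(1−p)/p = 2.3701/3 = 0.7900  ⇒  p = 1/(1 + 0.7900) = 0.5587
Rs-24: 55.9%, Rs-26: 44.1%.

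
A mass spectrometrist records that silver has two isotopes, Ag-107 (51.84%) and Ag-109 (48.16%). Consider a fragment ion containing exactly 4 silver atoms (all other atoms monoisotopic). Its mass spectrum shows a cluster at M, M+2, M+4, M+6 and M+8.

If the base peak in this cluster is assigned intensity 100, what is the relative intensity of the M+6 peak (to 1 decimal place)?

61.9

(0.5184 + 0.4816)^4 gives M 0.0722, M+2 0.2684, M+4 0.3740, M+6 0.2316, M+8 0.0538; the largest is M+4.
P(M+4) = C(4,2) × 0.5184^2 × 0.4816^2 = 6 × 0.26873856 × 0.23193856 = 0.373985 (base)
P(M+6) = C(4,3) × 0.5184^1 × 0.4816^3 = 4 × 0.5184 × 0.11170161 = 0.231624
Relative intensity = 0.231624 / 0.373985 × 100 = 61.9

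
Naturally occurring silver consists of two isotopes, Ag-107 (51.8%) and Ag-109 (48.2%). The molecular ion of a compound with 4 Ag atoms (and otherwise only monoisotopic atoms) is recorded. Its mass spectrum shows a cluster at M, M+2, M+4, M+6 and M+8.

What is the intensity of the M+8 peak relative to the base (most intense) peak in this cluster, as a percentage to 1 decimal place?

14.4%

Term probabilities: M 0.0720, M+2 0.2680, M+4 0.3740, M+6 0.2320, M+8 0.0540. Base peak = M+4.
P(M+4) = C(4,2) × 0.518^2 × 0.482^2 = 6 × 0.268324 × 0.232324 = 0.374029 (base)
P(M+8) = C(4,4) × 0.518^0 × 0.482^4 = 1 × 1.0000 × 0.05397444 = 0.053974
Relative intensity = 0.053974 / 0.374029 × 100 = 14.4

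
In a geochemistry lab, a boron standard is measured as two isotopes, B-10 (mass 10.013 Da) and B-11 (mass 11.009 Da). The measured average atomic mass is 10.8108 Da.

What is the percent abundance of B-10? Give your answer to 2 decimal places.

19.90%

Writing the weighted mean with unknown fraction x of B-10:
10.013·x + 11.009·(1 − x) = 10.8108
(10.013 − 11.009)·x = 10.8108 − 11.009
x = -0.1982 / -0.996 = 0.19900 → 19.90% B-10, 80.10% B-11.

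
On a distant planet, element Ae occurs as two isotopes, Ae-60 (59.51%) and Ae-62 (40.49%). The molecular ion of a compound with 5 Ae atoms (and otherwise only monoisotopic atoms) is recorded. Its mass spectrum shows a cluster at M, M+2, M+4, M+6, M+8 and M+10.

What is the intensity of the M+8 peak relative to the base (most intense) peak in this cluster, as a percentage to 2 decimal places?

23.15%

(0.5951 + 0.4049)^5 gives M 0.0746, M+2 0.2539, M+4 0.3455, M+6 0.2351, M+8 0.0800, M+10 0.0109; the largest is M+4.
P(M+4) = C(5,2) × 0.5951^3 × 0.4049^2 = 10 × 0.2107511 × 0.16394401 = 0.345514 (base)
P(M+8) = C(5,4) × 0.5951^1 × 0.4049^4 = 5 × 0.5951 × 0.02687764 = 0.079974
Relative intensity = 0.079974 / 0.345514 × 100 = 23.15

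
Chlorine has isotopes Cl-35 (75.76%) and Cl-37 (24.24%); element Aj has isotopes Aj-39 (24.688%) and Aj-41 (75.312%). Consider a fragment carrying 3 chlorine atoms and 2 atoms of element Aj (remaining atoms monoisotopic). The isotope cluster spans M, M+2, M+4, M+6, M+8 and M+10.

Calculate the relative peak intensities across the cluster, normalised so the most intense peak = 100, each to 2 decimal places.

6.46 : 45.65 : 100.00 : 70.07 : 19.77 : 1.97

Chlorine pattern (n=3): 0.4348304 : 0.41738208 : 0.13354464 : 0.01424288
Element Aj pattern (n=2): 0.06094973 : 0.37186053 : 0.56718973
Convolve the two distributions (both contribute in 2-u steps):
  M: 0.4348304×0.06094973 = 0.026503
  M+2: 0.4348304×0.37186053 + 0.41738208×0.06094973 = 0.187136
  M+4: 0.4348304×0.56718973 + 0.41738208×0.37186053 + 0.13354464×0.06094973 = 0.409979
  M+6: 0.41738208×0.56718973 + 0.13354464×0.37186053 + 0.01424288×0.06094973 = 0.287263
  M+8: 0.13354464×0.56718973 + 0.01424288×0.37186053 = 0.081042
  M+10: 0.01424288×0.56718973 = 0.008078
Scale to base peak (0.409979) = 100: 6.46 : 45.65 : 100.00 : 70.07 : 19.77 : 1.97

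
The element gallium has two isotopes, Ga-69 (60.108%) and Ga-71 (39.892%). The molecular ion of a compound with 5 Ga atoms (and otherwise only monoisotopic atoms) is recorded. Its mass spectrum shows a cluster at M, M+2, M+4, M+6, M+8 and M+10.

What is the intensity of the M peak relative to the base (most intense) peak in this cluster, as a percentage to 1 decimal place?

22.7%

Term probabilities: M 0.0785, M+2 0.2604, M+4 0.3456, M+6 0.2294, M+8 0.0761, M+10 0.0101. Base peak = M+4.
P(M+4) = C(5,2) × 0.60108^3 × 0.39892^2 = 10 × 0.2171685 × 0.15913717 = 0.345596 (base)
P(M) = C(5,0) × 0.60108^5 × 0.39892^0 = 1 × 0.07846236 × 1.0000 = 0.078462
Relative intensity = 0.078462 / 0.345596 × 100 = 22.7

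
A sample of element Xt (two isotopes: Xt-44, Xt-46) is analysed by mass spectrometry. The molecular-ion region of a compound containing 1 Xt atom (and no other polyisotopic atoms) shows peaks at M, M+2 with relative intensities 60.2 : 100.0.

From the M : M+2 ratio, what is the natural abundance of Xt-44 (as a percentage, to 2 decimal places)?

37.58%

Let p = fractional abundance of Xt-44. I(M+2)/I(M) = [C(1,1)·p^0·(1−p)] / p^1 = 1·(1−p)/p = 100.0/60.2 = 1.6611
(1−p)/p = 1.6611/1 = 1.6611  ⇒  p = 1/(1 + 1.6611) = 0.3758
Xt-44: 37.58%, Xt-46: 62.42%.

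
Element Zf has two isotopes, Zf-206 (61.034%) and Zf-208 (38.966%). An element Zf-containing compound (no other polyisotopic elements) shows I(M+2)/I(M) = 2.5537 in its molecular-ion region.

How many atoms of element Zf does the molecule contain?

With n Zf atoms, P(M+2)/P(M) = C(n,1)·p^(n−1)q / p^n = n·q/p = n · 0.38966/0.61034.
n = 2.5537 × 0.61034/0.38966 = 4.00 ≈ 4

4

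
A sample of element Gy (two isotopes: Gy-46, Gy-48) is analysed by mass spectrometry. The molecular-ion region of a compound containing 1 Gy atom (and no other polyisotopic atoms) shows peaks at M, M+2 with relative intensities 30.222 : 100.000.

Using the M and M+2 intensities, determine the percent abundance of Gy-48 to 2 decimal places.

76.79%

If p is the fraction of Gy that is Gy-46, then I(M+2)/I(M) = [C(1,1)·p^0·(1−p)] / p^1 = 1·(1−p)/p = 100.000/30.222 = 3.3088
(1−p)/p = 3.3088/1 = 3.3088  ⇒  p = 1/(1 + 3.3088) = 0.2321
Gy-46: 23.21%, Gy-48: 76.79%.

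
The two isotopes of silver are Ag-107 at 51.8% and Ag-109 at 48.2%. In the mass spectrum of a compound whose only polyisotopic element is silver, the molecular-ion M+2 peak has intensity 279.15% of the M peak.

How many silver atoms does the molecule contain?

With n Ag atoms, P(M+2)/P(M) = C(n,1)·p^(n−1)q / p^n = n·q/p = n · 0.482/0.518.
n = 2.7915 × 0.518/0.482 = 3.00 ≈ 3

3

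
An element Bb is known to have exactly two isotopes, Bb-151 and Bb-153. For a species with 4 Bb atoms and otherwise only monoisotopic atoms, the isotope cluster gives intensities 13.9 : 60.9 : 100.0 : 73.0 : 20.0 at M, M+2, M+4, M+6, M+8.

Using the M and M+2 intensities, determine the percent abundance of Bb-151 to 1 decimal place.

If p is the fraction of Bb that is Bb-151, then I(M+2)/I(M) = [C(4,1)·p^3·(1−p)] / p^4 = 4·(1−p)/p = 60.9/13.9 = 4.3813
(1−p)/p = 4.3813/4 = 1.0953  ⇒  p = 1/(1 + 1.0953) = 0.4773
Bb-151: 47.7%, Bb-153: 52.3%.

47.7%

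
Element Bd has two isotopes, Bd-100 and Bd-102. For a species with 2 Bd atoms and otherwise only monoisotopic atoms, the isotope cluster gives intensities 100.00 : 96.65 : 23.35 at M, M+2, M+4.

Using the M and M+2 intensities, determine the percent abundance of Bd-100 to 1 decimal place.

Let p = fractional abundance of Bd-100. I(M+2)/I(M) = [C(2,1)·p^1·(1−p)] / p^2 = 2·(1−p)/p = 96.65/100.00 = 0.9665
(1−p)/p = 0.9665/2 = 0.4833  ⇒  p = 1/(1 + 0.4833) = 0.6742
Bd-100: 67.4%, Bd-102: 32.6%.

67.4%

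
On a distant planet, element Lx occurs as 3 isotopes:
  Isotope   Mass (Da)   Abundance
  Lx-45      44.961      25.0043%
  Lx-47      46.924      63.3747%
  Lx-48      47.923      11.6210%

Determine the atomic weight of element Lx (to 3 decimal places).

Average mass = Σ (abundance × isotope mass) = 0.250043 × 44.961 + 0.633747 × 46.924 + 0.116210 × 47.923
= 11.2422 + 29.7379 + 5.5691 = 46.5492 Da

46.549 Da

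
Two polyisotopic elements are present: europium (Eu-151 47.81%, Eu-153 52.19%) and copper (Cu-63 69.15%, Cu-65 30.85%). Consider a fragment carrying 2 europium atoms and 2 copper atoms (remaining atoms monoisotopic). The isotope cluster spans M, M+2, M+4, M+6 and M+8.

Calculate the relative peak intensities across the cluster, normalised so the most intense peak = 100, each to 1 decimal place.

30.0 : 92.1 : 100.0 : 44.9 : 7.1

Europium pattern (n=2): 0.22857961 : 0.49904078 : 0.27237961
Copper pattern (n=2): 0.47817225 : 0.4266555 : 0.09517225
Convolve the two distributions (both contribute in 2-u steps):
  M: 0.22857961×0.47817225 = 0.109300
  M+2: 0.22857961×0.4266555 + 0.49904078×0.47817225 = 0.336152
  M+4: 0.22857961×0.09517225 + 0.49904078×0.4266555 + 0.27237961×0.47817225 = 0.364917
  M+6: 0.49904078×0.09517225 + 0.27237961×0.4266555 = 0.163707
  M+8: 0.27237961×0.09517225 = 0.025923
Scale to base peak (0.364917) = 100: 30.0 : 92.1 : 100.0 : 44.9 : 7.1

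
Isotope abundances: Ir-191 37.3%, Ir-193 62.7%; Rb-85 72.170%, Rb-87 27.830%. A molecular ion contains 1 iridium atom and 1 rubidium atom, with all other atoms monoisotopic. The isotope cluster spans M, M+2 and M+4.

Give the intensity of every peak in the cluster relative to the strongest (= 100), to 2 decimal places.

Iridium pattern (n=1): 0.3730 : 0.6270
Rubidium pattern (n=1): 0.7217 : 0.2783
Convolve the two distributions (both contribute in 2-u steps):
  M: 0.3730×0.7217 = 0.269194
  M+2: 0.3730×0.2783 + 0.6270×0.7217 = 0.556312
  M+4: 0.6270×0.2783 = 0.174494
Scale to base peak (0.556312) = 100: 48.39 : 100.00 : 31.37

48.39 : 100.00 : 31.37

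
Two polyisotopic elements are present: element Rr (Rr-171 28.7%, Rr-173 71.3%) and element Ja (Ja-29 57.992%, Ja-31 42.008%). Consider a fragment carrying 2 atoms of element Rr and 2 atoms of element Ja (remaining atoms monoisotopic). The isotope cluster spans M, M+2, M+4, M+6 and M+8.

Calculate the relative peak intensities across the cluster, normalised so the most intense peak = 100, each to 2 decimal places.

7.20 : 46.19 : 100.00 : 83.11 : 23.31

Element Rr pattern (n=2): 0.082369 : 0.409262 : 0.508369
Element Ja pattern (n=2): 0.33630721 : 0.48722559 : 0.17646721
Convolve the two distributions (both contribute in 2-u steps):
  M: 0.082369×0.33630721 = 0.027701
  M+2: 0.082369×0.48722559 + 0.409262×0.33630721 = 0.177770
  M+4: 0.082369×0.17646721 + 0.409262×0.48722559 + 0.508369×0.33630721 = 0.384907
  M+6: 0.409262×0.17646721 + 0.508369×0.48722559 = 0.319912
  M+8: 0.508369×0.17646721 = 0.089710
Scale to base peak (0.384907) = 100: 7.20 : 46.19 : 100.00 : 83.11 : 23.31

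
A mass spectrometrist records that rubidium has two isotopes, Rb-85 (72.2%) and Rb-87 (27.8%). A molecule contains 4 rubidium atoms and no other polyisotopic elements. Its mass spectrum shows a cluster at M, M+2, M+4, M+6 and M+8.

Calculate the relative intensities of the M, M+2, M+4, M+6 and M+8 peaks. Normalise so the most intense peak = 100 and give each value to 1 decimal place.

The 4 Rb atoms are independent, so intensities follow the terms of (0.722 + 0.278)^4.
P(M) = 0.722^4 = 0.271737
P(M+2) = 4 × 0.722^3 × 0.278^1 = 0.418520
P(M+4) = 6 × 0.722^2 × 0.278^2 = 0.241721
P(M+6) = 4 × 0.722^1 × 0.278^3 = 0.062049
P(M+8) = 0.278^4 = 0.005973
The M+2 peak is largest (0.418520); scaling to 100 gives 64.9 : 100.0 : 57.8 : 14.8 : 1.4.

64.9 : 100.0 : 57.8 : 14.8 : 1.4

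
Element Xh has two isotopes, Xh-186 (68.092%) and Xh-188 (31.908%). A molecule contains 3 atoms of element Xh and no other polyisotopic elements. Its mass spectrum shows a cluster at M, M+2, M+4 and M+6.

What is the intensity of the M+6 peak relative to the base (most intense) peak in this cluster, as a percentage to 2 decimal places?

7.32%

(0.68092 + 0.31908)^3 gives M 0.3157, M+2 0.4438, M+4 0.2080, M+6 0.0325; the largest is M+2.
P(M+2) = C(3,1) × 0.68092^2 × 0.31908^1 = 3 × 0.46365205 × 0.31908 = 0.443826 (base)
P(M+6) = C(3,3) × 0.68092^0 × 0.31908^3 = 1 × 1.0000 × 0.03248619 = 0.032486
Relative intensity = 0.032486 / 0.443826 × 100 = 7.32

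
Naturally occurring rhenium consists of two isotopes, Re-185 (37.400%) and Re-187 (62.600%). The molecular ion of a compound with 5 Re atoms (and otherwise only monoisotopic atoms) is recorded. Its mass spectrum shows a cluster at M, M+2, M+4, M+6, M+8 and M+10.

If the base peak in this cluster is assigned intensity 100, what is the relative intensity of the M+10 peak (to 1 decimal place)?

(0.37400 + 0.62600)^5 gives M 0.0073, M+2 0.0612, M+4 0.2050, M+6 0.3431, M+8 0.2872, M+10 0.0961; the largest is M+6.
P(M+6) = C(5,3) × 0.37400^2 × 0.62600^3 = 10 × 0.139876 × 0.24531438 = 0.343136 (base)
P(M+10) = C(5,5) × 0.37400^0 × 0.62600^5 = 1 × 1.0000 × 0.09613282 = 0.096133
Relative intensity = 0.096133 / 0.343136 × 100 = 28.0

28.0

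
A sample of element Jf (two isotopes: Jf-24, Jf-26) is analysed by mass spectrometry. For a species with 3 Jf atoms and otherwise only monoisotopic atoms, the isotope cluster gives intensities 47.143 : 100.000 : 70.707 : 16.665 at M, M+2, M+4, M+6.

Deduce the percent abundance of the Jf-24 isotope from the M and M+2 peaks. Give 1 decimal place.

Write p for the Jf-24 fraction. I(M+2)/I(M) = [C(3,1)·p^2·(1−p)] / p^3 = 3·(1−p)/p = 100.000/47.143 = 2.1212
(1−p)/p = 2.1212/3 = 0.7071  ⇒  p = 1/(1 + 0.7071) = 0.5858
Jf-24: 58.6%, Jf-26: 41.4%.

58.6%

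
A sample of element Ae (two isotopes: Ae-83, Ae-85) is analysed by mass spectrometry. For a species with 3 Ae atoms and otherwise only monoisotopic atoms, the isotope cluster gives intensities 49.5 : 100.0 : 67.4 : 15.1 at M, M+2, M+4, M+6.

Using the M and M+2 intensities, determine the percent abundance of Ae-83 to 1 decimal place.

59.8%

Write p for the Ae-83 fraction. I(M+2)/I(M) = [C(3,1)·p^2·(1−p)] / p^3 = 3·(1−p)/p = 100.0/49.5 = 2.0202
(1−p)/p = 2.0202/3 = 0.6734  ⇒  p = 1/(1 + 0.6734) = 0.5976
Ae-83: 59.8%, Ae-85: 40.2%.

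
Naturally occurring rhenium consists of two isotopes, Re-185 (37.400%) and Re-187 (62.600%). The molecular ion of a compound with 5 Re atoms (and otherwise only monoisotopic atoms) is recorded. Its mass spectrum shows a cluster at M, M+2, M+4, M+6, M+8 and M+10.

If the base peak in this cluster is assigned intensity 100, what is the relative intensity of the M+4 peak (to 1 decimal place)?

59.7

Binomial terms of (0.37400 + 0.62600)^5: M 0.0073, M+2 0.0612, M+4 0.2050, M+6 0.3431, M+8 0.2872, M+10 0.0961 → M+6 is the base peak.
P(M+6) = C(5,3) × 0.37400^2 × 0.62600^3 = 10 × 0.139876 × 0.24531438 = 0.343136 (base)
P(M+4) = C(5,2) × 0.37400^3 × 0.62600^2 = 10 × 0.05231362 × 0.391876 = 0.205005
Relative intensity = 0.205005 / 0.343136 × 100 = 59.7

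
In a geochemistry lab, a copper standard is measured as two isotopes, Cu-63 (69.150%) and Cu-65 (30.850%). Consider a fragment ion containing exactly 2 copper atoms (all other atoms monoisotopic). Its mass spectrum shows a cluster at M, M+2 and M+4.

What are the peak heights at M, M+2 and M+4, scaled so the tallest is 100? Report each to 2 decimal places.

Expanding (0.69150 + 0.30850)^2:
P(M) = 0.69150^2 = 0.478172
P(M+2) = 2 × 0.69150^1 × 0.30850^1 = 0.426656
P(M+4) = 0.30850^2 = 0.095172
The M peak is largest (0.478172); scaling to 100 gives 100.00 : 89.23 : 19.90.

100.00 : 89.23 : 19.90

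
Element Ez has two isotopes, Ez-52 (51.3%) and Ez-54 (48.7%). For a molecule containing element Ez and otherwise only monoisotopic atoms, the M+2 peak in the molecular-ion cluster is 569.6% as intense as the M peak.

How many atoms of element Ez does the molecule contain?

6

With n Ez atoms, P(M+2)/P(M) = C(n,1)·p^(n−1)q / p^n = n·q/p = n · 0.487/0.513.
n = 5.696 × 0.513/0.487 = 6.00 ≈ 6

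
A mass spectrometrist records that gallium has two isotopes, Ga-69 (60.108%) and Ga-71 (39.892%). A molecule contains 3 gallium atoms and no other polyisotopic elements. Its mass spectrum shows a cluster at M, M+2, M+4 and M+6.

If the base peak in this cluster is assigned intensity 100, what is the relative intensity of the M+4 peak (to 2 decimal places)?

(0.60108 + 0.39892)^3 gives M 0.2172, M+2 0.4324, M+4 0.2870, M+6 0.0635; the largest is M+2.
P(M+2) = C(3,1) × 0.60108^2 × 0.39892^1 = 3 × 0.36129717 × 0.39892 = 0.432386 (base)
P(M+4) = C(3,2) × 0.60108^1 × 0.39892^2 = 3 × 0.60108 × 0.15913717 = 0.286963
Relative intensity = 0.286963 / 0.432386 × 100 = 66.37

66.37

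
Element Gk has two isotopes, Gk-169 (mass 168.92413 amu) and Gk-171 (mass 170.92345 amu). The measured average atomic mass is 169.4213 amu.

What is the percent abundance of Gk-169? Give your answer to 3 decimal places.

75.133%

Writing the weighted mean with unknown fraction x of Gk-169:
168.92413·x + 170.92345·(1 − x) = 169.4213
(168.92413 − 170.92345)·x = 169.4213 − 170.92345
x = -1.50215 / -1.99932 = 0.75133 → 75.133% Gk-169, 24.867% Gk-171.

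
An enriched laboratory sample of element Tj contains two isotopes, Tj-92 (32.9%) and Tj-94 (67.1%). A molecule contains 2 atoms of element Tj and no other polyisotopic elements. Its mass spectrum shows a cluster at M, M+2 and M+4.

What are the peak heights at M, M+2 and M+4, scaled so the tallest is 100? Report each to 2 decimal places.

24.04 : 98.06 : 100.00

Each Tj atom is independently Tj-92 (p = 0.329) or Tj-94 (q = 0.671); the cluster is the binomial expansion (p + q)^2.
P(M) = 0.329^2 = 0.108241
P(M+2) = 2 × 0.329^1 × 0.671^1 = 0.441518
P(M+4) = 0.671^2 = 0.450241
The M+4 peak is largest (0.450241); scaling to 100 gives 24.04 : 98.06 : 100.00.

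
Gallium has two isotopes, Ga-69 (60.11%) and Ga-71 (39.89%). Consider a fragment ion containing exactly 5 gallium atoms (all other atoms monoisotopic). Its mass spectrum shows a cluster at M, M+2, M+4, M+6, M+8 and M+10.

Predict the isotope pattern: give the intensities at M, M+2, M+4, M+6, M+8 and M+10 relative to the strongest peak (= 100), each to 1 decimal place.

22.7 : 75.3 : 100.0 : 66.4 : 22.0 : 2.9

Expanding (0.6011 + 0.3989)^5:
P(M) = 0.6011^5 = 0.078475
P(M+2) = 5 × 0.6011^4 × 0.3989^1 = 0.260388
P(M+4) = 10 × 0.6011^3 × 0.3989^2 = 0.345596
P(M+6) = 10 × 0.6011^2 × 0.3989^3 = 0.229343
P(M+8) = 5 × 0.6011^1 × 0.3989^4 = 0.076098
P(M+10) = 0.3989^5 = 0.010100
The M+4 peak is largest (0.345596); scaling to 100 gives 22.7 : 75.3 : 100.0 : 66.4 : 22.0 : 2.9.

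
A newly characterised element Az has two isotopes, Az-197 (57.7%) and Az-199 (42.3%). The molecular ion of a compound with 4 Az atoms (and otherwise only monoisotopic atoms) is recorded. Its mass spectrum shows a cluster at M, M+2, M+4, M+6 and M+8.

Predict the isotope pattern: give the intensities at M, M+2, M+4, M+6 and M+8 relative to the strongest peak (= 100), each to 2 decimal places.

Expanding (0.577 + 0.423)^4:
P(M) = 0.577^4 = 0.110842
P(M+2) = 4 × 0.577^3 × 0.423^1 = 0.325033
P(M+4) = 6 × 0.577^2 × 0.423^2 = 0.357424
P(M+6) = 4 × 0.577^1 × 0.423^3 = 0.174686
P(M+8) = 0.423^4 = 0.032016
The M+4 peak is largest (0.357424); scaling to 100 gives 31.01 : 90.94 : 100.00 : 48.87 : 8.96.

31.01 : 90.94 : 100.00 : 48.87 : 8.96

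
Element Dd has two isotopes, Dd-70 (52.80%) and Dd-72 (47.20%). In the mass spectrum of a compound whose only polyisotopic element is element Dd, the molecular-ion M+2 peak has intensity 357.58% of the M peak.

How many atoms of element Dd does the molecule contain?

The M+2/M ratio from n Dd atoms is n · q/p = n · 0.4720/0.5280.
n = 3.5758 × 0.5280/0.4720 = 4.00 ≈ 4

4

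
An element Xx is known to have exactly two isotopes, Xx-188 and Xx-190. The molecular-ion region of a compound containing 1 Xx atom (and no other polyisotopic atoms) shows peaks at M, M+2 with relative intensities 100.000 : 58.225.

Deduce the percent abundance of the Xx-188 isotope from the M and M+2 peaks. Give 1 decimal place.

Write p for the Xx-188 fraction. I(M+2)/I(M) = [C(1,1)·p^0·(1−p)] / p^1 = 1·(1−p)/p = 58.225/100.000 = 0.5823
(1−p)/p = 0.5823/1 = 0.5823  ⇒  p = 1/(1 + 0.5823) = 0.6320
Xx-188: 63.2%, Xx-190: 36.8%.

63.2%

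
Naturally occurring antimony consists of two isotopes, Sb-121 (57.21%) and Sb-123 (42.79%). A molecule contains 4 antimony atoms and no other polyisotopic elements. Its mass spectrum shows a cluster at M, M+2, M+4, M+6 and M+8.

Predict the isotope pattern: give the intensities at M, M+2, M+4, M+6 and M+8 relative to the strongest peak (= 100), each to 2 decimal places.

The 4 Sb atoms are independent, so intensities follow the terms of (0.5721 + 0.4279)^4.
P(M) = 0.5721^4 = 0.107124
P(M+2) = 4 × 0.5721^3 × 0.4279^1 = 0.320493
P(M+4) = 6 × 0.5721^2 × 0.4279^2 = 0.359567
P(M+6) = 4 × 0.5721^1 × 0.4279^3 = 0.179291
P(M+8) = 0.4279^4 = 0.033525
The M+4 peak is largest (0.359567); scaling to 100 gives 29.79 : 89.13 : 100.00 : 49.86 : 9.32.

29.79 : 89.13 : 100.00 : 49.86 : 9.32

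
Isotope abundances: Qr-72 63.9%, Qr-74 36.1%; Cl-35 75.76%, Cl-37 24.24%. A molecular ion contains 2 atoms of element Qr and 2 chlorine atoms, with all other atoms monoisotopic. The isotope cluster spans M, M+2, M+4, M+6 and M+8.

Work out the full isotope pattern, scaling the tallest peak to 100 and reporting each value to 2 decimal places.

Element Qr pattern (n=2): 0.408321 : 0.461358 : 0.130321
Chlorine pattern (n=2): 0.57395776 : 0.36728448 : 0.05875776
Convolve the two distributions (both contribute in 2-u steps):
  M: 0.408321×0.57395776 = 0.234359
  M+2: 0.408321×0.36728448 + 0.461358×0.57395776 = 0.414770
  M+4: 0.408321×0.05875776 + 0.461358×0.36728448 + 0.130321×0.57395776 = 0.268240
  M+6: 0.461358×0.05875776 + 0.130321×0.36728448 = 0.074973
  M+8: 0.130321×0.05875776 = 0.007657
Scale to base peak (0.414770) = 100: 56.50 : 100.00 : 64.67 : 18.08 : 1.85

56.50 : 100.00 : 64.67 : 18.08 : 1.85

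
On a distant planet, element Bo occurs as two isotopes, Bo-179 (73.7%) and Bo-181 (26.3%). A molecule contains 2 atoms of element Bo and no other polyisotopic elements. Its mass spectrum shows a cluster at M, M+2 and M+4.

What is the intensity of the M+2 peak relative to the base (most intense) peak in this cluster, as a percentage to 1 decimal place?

Term probabilities: M 0.5432, M+2 0.3877, M+4 0.0692. Base peak = M.
P(M) = C(2,0) × 0.737^2 × 0.263^0 = 1 × 0.543169 × 1.0000 = 0.543169 (base)
P(M+2) = C(2,1) × 0.737^1 × 0.263^1 = 2 × 0.7370 × 0.2630 = 0.387662
Relative intensity = 0.387662 / 0.543169 × 100 = 71.4

71.4%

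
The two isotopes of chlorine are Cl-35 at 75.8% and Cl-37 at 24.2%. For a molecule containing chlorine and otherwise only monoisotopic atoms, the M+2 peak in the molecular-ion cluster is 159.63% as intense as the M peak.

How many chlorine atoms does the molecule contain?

The M+2/M ratio from n Cl atoms is n · q/p = n · 0.242/0.758.
n = 1.5963 × 0.758/0.242 = 5.00 ≈ 5

5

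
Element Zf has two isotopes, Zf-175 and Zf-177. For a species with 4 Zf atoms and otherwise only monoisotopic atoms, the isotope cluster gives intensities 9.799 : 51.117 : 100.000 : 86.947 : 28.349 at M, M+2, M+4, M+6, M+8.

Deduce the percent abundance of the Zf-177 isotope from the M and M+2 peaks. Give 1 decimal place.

Let p = fractional abundance of Zf-175. I(M+2)/I(M) = [C(4,1)·p^3·(1−p)] / p^4 = 4·(1−p)/p = 51.117/9.799 = 5.2166
(1−p)/p = 5.2166/4 = 1.3041  ⇒  p = 1/(1 + 1.3041) = 0.4340
Zf-175: 43.4%, Zf-177: 56.6%.

56.6%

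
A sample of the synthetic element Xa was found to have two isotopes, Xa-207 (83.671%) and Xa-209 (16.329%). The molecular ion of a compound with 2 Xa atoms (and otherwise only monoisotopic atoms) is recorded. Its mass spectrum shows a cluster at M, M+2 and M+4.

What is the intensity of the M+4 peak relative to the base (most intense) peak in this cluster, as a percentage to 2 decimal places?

3.81%

(0.83671 + 0.16329)^2 gives M 0.7001, M+2 0.2733, M+4 0.0267; the largest is M.
P(M) = C(2,0) × 0.83671^2 × 0.16329^0 = 1 × 0.70008362 × 1.0000 = 0.700084 (base)
P(M+4) = C(2,2) × 0.83671^0 × 0.16329^2 = 1 × 1.0000 × 0.02666362 = 0.026664
Relative intensity = 0.026664 / 0.700084 × 100 = 3.81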